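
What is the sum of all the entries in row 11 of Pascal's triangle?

The entries of row 11 sum to 2^11 = 2048.

2048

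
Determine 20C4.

4845

C(20,4) = (20·19·18·17) / 4! = 116280 / 24 = 4845.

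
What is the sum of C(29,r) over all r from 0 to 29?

Setting x = 1 in (1+x)^29 gives Σ C(29,r) = 2^29 = 536870912.

536870912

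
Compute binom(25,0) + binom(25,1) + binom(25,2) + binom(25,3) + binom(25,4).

1 + 25 + 300 + 2300 + 12650 = 15276.

15276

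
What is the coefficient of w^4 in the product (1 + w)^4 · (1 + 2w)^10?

Coefficient of w^4 = Σ_{j} C(4,j)·1^j·C(10,4-j)·2^(4-j) for j from 0 to 4.
= 3360 + 3840 + 1080 + 80 + 1 = 8361.

8361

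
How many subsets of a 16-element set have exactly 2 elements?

120

Choose the 2 positions: C(16,2) = 120.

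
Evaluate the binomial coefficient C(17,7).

C(17,7) = (17·16·15·14·13·12·11) / 7! = 98017920 / 5040 = 19448.

19448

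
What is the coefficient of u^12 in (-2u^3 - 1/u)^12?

General term: C(12,j)·(-2u^3)^j·(-1/u)^(12-j), with u-exponent 3j − 1(12−j) = 4j − 12.
Set 4j − 12 = 12: j = 6.
C(12,6) = 924; (-2)^6 = 64; (-1)^6 = 1.
Coefficient = 924 · 64 · 1 = 59136.

59136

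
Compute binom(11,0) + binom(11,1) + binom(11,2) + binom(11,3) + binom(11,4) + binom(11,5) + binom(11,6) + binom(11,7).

1816

1 + 11 + 55 + 165 + 330 + 462 + 462 + 330 = 1816.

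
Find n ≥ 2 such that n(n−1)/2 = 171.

n(n−1)/2 = 171 ⇒ n(n−1) = 342. Since 19·18 = 342, n = 19.

19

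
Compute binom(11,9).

C(11,9) = C(11,2) by symmetry.
C(11,2) = (11·10) / 2! = 110 / 2 = 55.

55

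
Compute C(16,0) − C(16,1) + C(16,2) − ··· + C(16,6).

The partial alternating sum Σ_{k=0}^{6} (−1)^k C(16,k) = (−1)^6 C(15,6) = 5005.

5005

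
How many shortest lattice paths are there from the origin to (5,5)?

252

Each path is a sequence of 10 steps with 5 rights: C(10,5) = 252.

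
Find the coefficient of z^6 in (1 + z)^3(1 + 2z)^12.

Coefficient of z^6 = Σ_{j} C(3,j)·1^j·C(12,6-j)·2^(6-j) for j from 0 to 3.
= 59136 + 76032 + 23760 + 1760 = 160688.

160688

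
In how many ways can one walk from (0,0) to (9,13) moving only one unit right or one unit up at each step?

Each path is a sequence of 22 steps with 9 rights: C(22,9) = 497420.

497420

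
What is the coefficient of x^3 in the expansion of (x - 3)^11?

1082565

The general term is C(11,j)·(x)^j·(-3)^(11-j); the x^3 term has j = 3.
C(11,3) = 165.
Coefficient = C(11,3) · (-3)^8 = 165 · 6561 = 1082565.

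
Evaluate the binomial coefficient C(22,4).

C(22,4) = (22·21·20·19) / 4! = 175560 / 24 = 7315.

7315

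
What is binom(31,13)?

206253075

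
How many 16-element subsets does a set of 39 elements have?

37711260990

C(39,16) = (39·38·37·36·35·34·33·32·31·30·29·28·27·26·25·24) / 16! = 789024790105300869120000 / 20922789888000 = 37711260990.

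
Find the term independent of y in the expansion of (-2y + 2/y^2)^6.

960

General term: C(6,j)·(-2y)^j·(2/y^2)^(6-j), with y-exponent 1j − 2(6−j) = 3j − 12.
Set 3j − 12 = 0: j = 4.
C(6,4) = 15; (-2)^4 = 16; 2^2 = 4.
Coefficient = 15 · 16 · 4 = 960.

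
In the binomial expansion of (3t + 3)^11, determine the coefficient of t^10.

The general term is C(11,j)·(3t)^j·(3)^(11-j); the t^10 term has j = 10.
C(11,10) = 11.
Coefficient = C(11,10) · 3^10 · 3^1 = 11 · 59049 · 3 = 1948617.

1948617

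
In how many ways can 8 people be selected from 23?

490314

This is C(23,8) = 490314.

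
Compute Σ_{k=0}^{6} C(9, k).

466

1 + 9 + 36 + 84 + 126 + 126 + 84 = 466.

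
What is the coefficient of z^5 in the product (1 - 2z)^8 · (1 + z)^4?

432

Coefficient of z^5 = Σ_{j} C(8,j)·(-2)^j·C(4,5-j)·1^(5-j) for j from 1 to 5.
= (-16) + 448 + (-2688) + 4480 + (-1792) = 432.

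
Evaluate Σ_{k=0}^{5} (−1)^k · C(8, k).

The partial alternating sum Σ_{k=0}^{5} (−1)^k C(8,k) = (−1)^5 C(7,5) = -21.

-21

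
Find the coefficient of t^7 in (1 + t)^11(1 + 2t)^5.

64790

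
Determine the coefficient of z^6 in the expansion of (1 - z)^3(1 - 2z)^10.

48672

Coefficient of z^6 = Σ_{j} C(3,j)·(-1)^j·C(10,6-j)·(-2)^(6-j) for j from 0 to 3.
= 13440 + 24192 + 10080 + 960 = 48672.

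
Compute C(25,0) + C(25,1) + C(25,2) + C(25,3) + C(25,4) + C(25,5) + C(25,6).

1 + 25 + 300 + 2300 + 12650 + 53130 + 177100 = 245506.

245506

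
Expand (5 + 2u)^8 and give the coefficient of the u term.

The general term is C(8,j)·(5)^j·(2u)^(8-j); the u^1 term has j = 7.
C(8,7) = 8.
Coefficient = C(8,7) · 5^7 · 2^1 = 8 · 78125 · 2 = 1250000.

1250000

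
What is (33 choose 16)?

1166803110

C(33,16) = (33·32·31·30·29·28·27·26·25·24·23·22·21·20·19·18) / 16! = 24412776311194951680000 / 20922789888000 = 1166803110.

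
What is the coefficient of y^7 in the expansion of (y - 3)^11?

26730

The general term is C(11,j)·(y)^j·(-3)^(11-j); the y^7 term has j = 7.
C(11,7) = 330.
Coefficient = C(11,7) · (-3)^4 = 330 · 81 = 26730.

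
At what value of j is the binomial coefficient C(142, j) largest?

71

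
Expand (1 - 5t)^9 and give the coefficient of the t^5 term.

-393750

The general term is C(9,j)·(1)^j·(-5t)^(9-j); the t^5 term has j = 4.
C(9,4) = 126.
Coefficient = C(9,4) · (-5)^5 = 126 · (-3125) = -393750.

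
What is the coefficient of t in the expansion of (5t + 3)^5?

2025

The general term is C(5,j)·(5t)^j·(3)^(5-j); the t^1 term has j = 1.
C(5,1) = 5.
Coefficient = C(5,1) · 5^1 · 3^4 = 5 · 5 · 81 = 2025.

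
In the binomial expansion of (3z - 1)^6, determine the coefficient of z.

The general term is C(6,j)·(3z)^j·(-1)^(6-j); the z^1 term has j = 1.
C(6,1) = 6.
Coefficient = C(6,1) · 3^1 · (-1)^5 = 6 · 3 · (-1) = -18.

-18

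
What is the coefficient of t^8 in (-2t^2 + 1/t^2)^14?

-1025024

General term: C(14,j)·(-2t^2)^j·(1/t^2)^(14-j), with t-exponent 2j − 2(14−j) = 4j − 28.
Set 4j − 28 = 8: j = 9.
C(14,9) = 2002; (-2)^9 = -512; 1^5 = 1.
Coefficient = 2002 · (-512) · 1 = -1025024.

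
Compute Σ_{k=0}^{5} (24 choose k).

1 + 24 + 276 + 2024 + 10626 + 42504 = 55455.

55455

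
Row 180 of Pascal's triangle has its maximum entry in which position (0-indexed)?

90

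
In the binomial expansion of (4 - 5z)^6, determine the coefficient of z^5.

The general term is C(6,j)·(4)^j·(-5z)^(6-j); the z^5 term has j = 1.
C(6,1) = 6.
Coefficient = C(6,1) · 4^1 · (-5)^5 = 6 · 4 · (-3125) = -75000.

-75000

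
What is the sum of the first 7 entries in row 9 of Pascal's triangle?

466

1 + 9 + 36 + 84 + 126 + 126 + 84 = 466.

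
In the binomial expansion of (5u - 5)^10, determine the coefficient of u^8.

439453125

The general term is C(10,j)·(5u)^j·(-5)^(10-j); the u^8 term has j = 8.
C(10,8) = 45.
Coefficient = C(10,8) · 5^8 · (-5)^2 = 45 · 390625 · 25 = 439453125.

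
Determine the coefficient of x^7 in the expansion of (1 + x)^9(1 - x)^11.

168

Coefficient of x^7 = Σ_{j} C(9,j)·1^j·C(11,7-j)·(-1)^(7-j) for j from 0 to 7.
= (-330) + 4158 + (-16632) + 27720 + (-20790) + 6930 + (-924) + 36 = 168.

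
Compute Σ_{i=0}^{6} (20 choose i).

60460

1 + 20 + 190 + 1140 + 4845 + 15504 + 38760 = 60460.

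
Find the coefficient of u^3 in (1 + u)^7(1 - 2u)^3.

-15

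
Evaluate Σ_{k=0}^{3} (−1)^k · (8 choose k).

The partial alternating sum Σ_{k=0}^{3} (−1)^k C(8,k) = (−1)^3 C(7,3) = -35.

-35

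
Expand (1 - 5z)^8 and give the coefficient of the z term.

-40

The general term is C(8,j)·(1)^j·(-5z)^(8-j); the z^1 term has j = 7.
C(8,7) = 8.
Coefficient = C(8,7) · (-5)^1 = 8 · (-5) = -40.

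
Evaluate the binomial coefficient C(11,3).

165

C(11,3) = (11·10·9) / 3! = 990 / 6 = 165.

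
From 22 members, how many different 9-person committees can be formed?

497420

This is C(22,9) = 497420.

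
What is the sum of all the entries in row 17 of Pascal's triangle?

Setting x = 1 in (1+x)^17 gives Σ C(17,k) = 2^17 = 131072.

131072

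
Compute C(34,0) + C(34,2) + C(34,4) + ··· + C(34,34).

8589934592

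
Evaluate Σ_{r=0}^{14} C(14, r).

16384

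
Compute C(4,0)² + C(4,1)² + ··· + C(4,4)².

70

Σ C(4,j)² is the coefficient of x^4 in (1+x)^4(1+x)^4 = (1+x)^8, i.e. C(8,4) = 70.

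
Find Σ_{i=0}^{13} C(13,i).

8192

The entries of row 13 sum to 2^13 = 8192.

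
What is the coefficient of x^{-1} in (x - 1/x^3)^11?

General term: C(11,j)·(x)^j·(-1/x^3)^(11-j), with x-exponent 1j − 3(11−j) = 4j − 33.
Set 4j − 33 = -1: j = 8.
C(11,8) = 165; 1^8 = 1; (-1)^3 = -1.
Coefficient = 165 · 1 · (-1) = -165.

-165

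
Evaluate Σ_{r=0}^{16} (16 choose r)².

601080390

Σ C(16,r)² is the coefficient of x^16 in (1+x)^16(1+x)^16 = (1+x)^32, i.e. C(32,16) = 601080390.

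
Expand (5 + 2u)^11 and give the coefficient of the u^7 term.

The general term is C(11,j)·(5)^j·(2u)^(11-j); the u^7 term has j = 4.
C(11,4) = 330.
Coefficient = C(11,4) · 5^4 · 2^7 = 330 · 625 · 128 = 26400000.

26400000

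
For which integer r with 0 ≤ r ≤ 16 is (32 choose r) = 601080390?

C(32,r) increases on 0 ≤ r ≤ 16. C(32,15) = 565722720 and C(32,16) = 601080390, so r = 16.

16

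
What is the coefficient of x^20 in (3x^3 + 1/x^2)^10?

295245

General term: C(10,j)·(3x^3)^j·(1/x^2)^(10-j), with x-exponent 3j − 2(10−j) = 5j − 20.
Set 5j − 20 = 20: j = 8.
C(10,8) = 45; 3^8 = 6561; 1^2 = 1.
Coefficient = 45 · 6561 · 1 = 295245.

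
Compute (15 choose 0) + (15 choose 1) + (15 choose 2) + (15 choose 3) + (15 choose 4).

1 + 15 + 105 + 455 + 1365 = 1941.

1941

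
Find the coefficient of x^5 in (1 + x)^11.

462

The general term is C(11,j)·(1)^j·(x)^(11-j); the x^5 term has j = 6.
C(11,6) = 462.
Coefficient = C(11,6) = 462.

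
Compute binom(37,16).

12875774670

C(37,16) = (37·36·35·34·33·32·31·30·29·28·27·26·25·24·23·22) / 16! = 269397128065642536960000 / 20922789888000 = 12875774670.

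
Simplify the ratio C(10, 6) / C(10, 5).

C(n,k+1)/C(n,k) = (n−k)/(k+1) = (10−5)/(5+1) = 5/6.

5/6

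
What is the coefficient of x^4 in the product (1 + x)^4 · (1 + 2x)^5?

Coefficient of x^4 = Σ_{j} C(4,j)·1^j·C(5,4-j)·2^(4-j) for j from 0 to 4.
= 80 + 320 + 240 + 40 + 1 = 681.

681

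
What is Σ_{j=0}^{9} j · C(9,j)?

2304

Since j·C(9,j) = 9·C(8,j−1), the sum is 9·2^8 = 9·256 = 2304.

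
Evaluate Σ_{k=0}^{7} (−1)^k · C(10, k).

-36

The partial alternating sum Σ_{k=0}^{7} (−1)^k C(10,k) = (−1)^7 C(9,7) = -36.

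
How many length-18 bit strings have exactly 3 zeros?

Choose the 3 positions: C(18,3) = 816.

816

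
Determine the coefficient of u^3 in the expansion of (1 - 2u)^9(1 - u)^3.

Coefficient of u^3 = Σ_{j} C(9,j)·(-2)^j·C(3,3-j)·(-1)^(3-j) for j from 0 to 3.
= (-1) + (-54) + (-432) + (-672) = -1159.

-1159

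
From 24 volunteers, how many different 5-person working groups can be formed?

This is C(24,5) = 42504.

42504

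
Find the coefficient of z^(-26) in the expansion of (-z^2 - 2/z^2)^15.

General term: C(15,j)·(-z^2)^j·(-2/z^2)^(15-j), with z-exponent 2j − 2(15−j) = 4j − 30.
Set 4j − 30 = -26: j = 1.
C(15,1) = 15; (-1)^1 = -1; (-2)^14 = 16384.
Coefficient = 15 · (-1) · 16384 = -245760.

-245760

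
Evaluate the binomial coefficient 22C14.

C(22,14) = C(22,8) by symmetry.
C(22,8) = (22·21·20·19·18·17·16·15) / 8! = 12893126400 / 40320 = 319770.

319770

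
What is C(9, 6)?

C(9,6) = C(9,3) by symmetry.
C(9,3) = (9·8·7) / 3! = 504 / 6 = 84.

84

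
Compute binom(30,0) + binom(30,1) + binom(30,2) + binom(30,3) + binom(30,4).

1 + 30 + 435 + 4060 + 27405 = 31931.

31931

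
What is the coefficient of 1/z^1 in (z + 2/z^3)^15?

General term: C(15,j)·(z)^j·(2/z^3)^(15-j), with z-exponent 1j − 3(15−j) = 4j − 45.
Set 4j − 45 = -1: j = 11.
C(15,11) = 1365; 1^11 = 1; 2^4 = 16.
Coefficient = 1365 · 1 · 16 = 21840.

21840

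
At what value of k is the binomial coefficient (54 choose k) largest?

27

C(54,k) is maximized at k = 54/2 = 27.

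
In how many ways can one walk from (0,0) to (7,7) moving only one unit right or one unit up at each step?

Each path is a sequence of 14 steps with 7 rights: C(14,7) = 3432.

3432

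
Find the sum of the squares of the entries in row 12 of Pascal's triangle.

By Vandermonde's identity, Σ C(12,r)² = C(24,12) = 2704156.

2704156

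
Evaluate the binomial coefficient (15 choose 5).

3003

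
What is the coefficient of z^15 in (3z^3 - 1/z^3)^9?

78732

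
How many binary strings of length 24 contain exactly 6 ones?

134596

Choose the 6 positions: C(24,6) = 134596.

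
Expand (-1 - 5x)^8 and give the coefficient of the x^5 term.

The general term is C(8,j)·(-1)^j·(-5x)^(8-j); the x^5 term has j = 3.
C(8,3) = 56.
Coefficient = C(8,3) · (-1)^3 · (-5)^5 = 56 · (-1) · (-3125) = 175000.

175000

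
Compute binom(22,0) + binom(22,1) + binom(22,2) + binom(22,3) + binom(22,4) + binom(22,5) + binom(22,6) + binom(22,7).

1 + 22 + 231 + 1540 + 7315 + 26334 + 74613 + 170544 = 280600.

280600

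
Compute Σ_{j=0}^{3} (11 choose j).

1 + 11 + 55 + 165 = 232.

232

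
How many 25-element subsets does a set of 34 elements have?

C(34,25) = C(34,9) by symmetry.
C(34,9) = (34·33·32·31·30·29·28·27·26) / 9! = 19033511777280 / 362880 = 52451256.

52451256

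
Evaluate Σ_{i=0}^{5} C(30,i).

174437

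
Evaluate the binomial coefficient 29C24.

118755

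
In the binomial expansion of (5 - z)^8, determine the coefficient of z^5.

The general term is C(8,j)·(5)^j·(-z)^(8-j); the z^5 term has j = 3.
C(8,3) = 56.
Coefficient = C(8,3) · 5^3 · (-1)^5 = 56 · 125 · (-1) = -7000.

-7000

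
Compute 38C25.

5414950296

C(38,25) = C(38,13) by symmetry.
C(38,13) = (38·37·36·35·34·33·32·31·30·29·28·27·26) / 13! = 33719008124158156800 / 6227020800 = 5414950296.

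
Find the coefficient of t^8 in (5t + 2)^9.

7031250

The general term is C(9,j)·(5t)^j·(2)^(9-j); the t^8 term has j = 8.
C(9,8) = 9.
Coefficient = C(9,8) · 5^8 · 2^1 = 9 · 390625 · 2 = 7031250.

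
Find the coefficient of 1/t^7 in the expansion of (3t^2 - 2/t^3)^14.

-960740352

General term: C(14,j)·(3t^2)^j·(-2/t^3)^(14-j), with t-exponent 2j − 3(14−j) = 5j − 42.
Set 5j − 42 = -7: j = 7.
C(14,7) = 3432; 3^7 = 2187; (-2)^7 = -128.
Coefficient = 3432 · 2187 · (-128) = -960740352.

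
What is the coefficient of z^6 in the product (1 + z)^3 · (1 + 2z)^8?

10976

Coefficient of z^6 = Σ_{j} C(3,j)·1^j·C(8,6-j)·2^(6-j) for j from 0 to 3.
= 1792 + 5376 + 3360 + 448 = 10976.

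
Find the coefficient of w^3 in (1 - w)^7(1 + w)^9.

-14

Coefficient of w^3 = Σ_{j} C(7,j)·(-1)^j·C(9,3-j)·1^(3-j) for j from 0 to 3.
= 84 + (-252) + 189 + (-35) = -14.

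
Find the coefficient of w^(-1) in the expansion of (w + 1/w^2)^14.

General term: C(14,j)·(w)^j·(1/w^2)^(14-j), with w-exponent 1j − 2(14−j) = 3j − 28.
Set 3j − 28 = -1: j = 9.
C(14,9) = 2002; 1^9 = 1; 1^5 = 1.
Coefficient = 2002 · 1 · 1 = 2002.

2002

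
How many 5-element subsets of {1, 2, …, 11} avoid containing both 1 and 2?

378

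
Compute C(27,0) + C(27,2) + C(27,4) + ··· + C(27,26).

Even-j terms of row 27 sum to 2^26 = 67108864.

67108864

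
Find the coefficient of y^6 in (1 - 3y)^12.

The general term is C(12,j)·(1)^j·(-3y)^(12-j); the y^6 term has j = 6.
C(12,6) = 924.
Coefficient = C(12,6) · (-3)^6 = 924 · 729 = 673596.

673596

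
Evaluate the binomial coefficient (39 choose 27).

C(39,27) = C(39,12) by symmetry.
C(39,12) = (39·38·37·36·35·34·33·32·31·30·29·28) / 12! = 1873278229119897600 / 479001600 = 3910797436.

3910797436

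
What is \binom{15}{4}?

1365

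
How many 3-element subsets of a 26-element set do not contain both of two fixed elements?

All 3-subsets: C(26,3) = 2600. Those containing both fixed elements: C(24,1) = 24.
2600 − 24 = 2576.

2576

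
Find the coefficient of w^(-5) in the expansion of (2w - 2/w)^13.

General term: C(13,j)·(2w)^j·(-2/w)^(13-j), with w-exponent 1j − 1(13−j) = 2j − 13.
Set 2j − 13 = -5: j = 4.
C(13,4) = 715; 2^4 = 16; (-2)^9 = -512.
Coefficient = 715 · 16 · (-512) = -5857280.

-5857280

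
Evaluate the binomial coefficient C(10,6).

C(10,6) = C(10,4) by symmetry.
C(10,4) = (10·9·8·7) / 4! = 5040 / 24 = 210.

210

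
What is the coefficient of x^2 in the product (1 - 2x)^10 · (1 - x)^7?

341

Coefficient of x^2 = Σ_{j} C(10,j)·(-2)^j·C(7,2-j)·(-1)^(2-j) for j from 0 to 2.
= 21 + 140 + 180 = 341.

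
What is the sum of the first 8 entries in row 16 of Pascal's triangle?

1 + 16 + 120 + 560 + 1820 + 4368 + 8008 + 11440 = 26333.

26333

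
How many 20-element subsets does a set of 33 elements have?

573166440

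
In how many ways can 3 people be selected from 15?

This is C(15,3) = 455.

455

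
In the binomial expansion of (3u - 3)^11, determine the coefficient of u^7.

58458510

The general term is C(11,j)·(3u)^j·(-3)^(11-j); the u^7 term has j = 7.
C(11,7) = 330.
Coefficient = C(11,7) · 3^7 · (-3)^4 = 330 · 2187 · 81 = 58458510.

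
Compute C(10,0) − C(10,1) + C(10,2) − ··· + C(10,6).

84

The partial alternating sum Σ_{k=0}^{6} (−1)^k C(10,k) = (−1)^6 C(9,6) = 84.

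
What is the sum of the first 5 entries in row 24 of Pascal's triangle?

1 + 24 + 276 + 2024 + 10626 = 12951.

12951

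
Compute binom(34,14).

C(34,14) = (34·33·32·31·30·29·28·27·26·25·24·23·22·21) / 14! = 121350057687226368000 / 87178291200 = 1391975640.

1391975640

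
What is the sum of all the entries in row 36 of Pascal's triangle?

68719476736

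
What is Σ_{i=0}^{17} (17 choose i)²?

By Vandermonde's identity, Σ C(17,i)² = C(34,17) = 2333606220.

2333606220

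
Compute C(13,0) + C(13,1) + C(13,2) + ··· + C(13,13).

8192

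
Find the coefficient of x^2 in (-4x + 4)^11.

230686720

The general term is C(11,j)·(-4x)^j·(4)^(11-j); the x^2 term has j = 2.
C(11,2) = 55.
Coefficient = C(11,2) · (-4)^2 · 4^9 = 55 · 16 · 262144 = 230686720.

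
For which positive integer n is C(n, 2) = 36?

n(n−1)/2 = 36 ⇒ n(n−1) = 72. Since 9·8 = 72, n = 9.

9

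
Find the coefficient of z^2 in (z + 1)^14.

The general term is C(14,j)·(z)^j·(1)^(14-j); the z^2 term has j = 2.
C(14,2) = 91.
Coefficient = C(14,2) = 91.

91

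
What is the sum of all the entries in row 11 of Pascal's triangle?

2048

Setting x = 1 in (1+x)^11 gives Σ C(11,i) = 2^11 = 2048.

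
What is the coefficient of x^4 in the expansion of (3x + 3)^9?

2480058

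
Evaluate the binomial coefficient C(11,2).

55

C(11,2) = (11·10) / 2! = 110 / 2 = 55.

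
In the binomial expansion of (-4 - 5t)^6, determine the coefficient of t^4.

150000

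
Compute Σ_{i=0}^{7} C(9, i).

502

1 + 9 + 36 + 84 + 126 + 126 + 84 + 36 = 502.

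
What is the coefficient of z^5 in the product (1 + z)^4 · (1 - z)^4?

Coefficient of z^5 = Σ_{j} C(4,j)·1^j·C(4,5-j)·(-1)^(5-j) for j from 1 to 4.
= 4 + (-24) + 24 + (-4) = 0.

0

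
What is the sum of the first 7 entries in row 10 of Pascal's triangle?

848

1 + 10 + 45 + 120 + 210 + 252 + 210 = 848.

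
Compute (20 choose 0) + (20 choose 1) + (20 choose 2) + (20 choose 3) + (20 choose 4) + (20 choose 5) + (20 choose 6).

60460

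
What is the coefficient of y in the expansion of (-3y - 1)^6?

The general term is C(6,j)·(-3y)^j·(-1)^(6-j); the y^1 term has j = 1.
C(6,1) = 6.
Coefficient = C(6,1) · (-3)^1 · (-1)^5 = 6 · (-3) · (-1) = 18.

18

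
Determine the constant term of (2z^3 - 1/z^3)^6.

General term: C(6,j)·(2z^3)^j·(-1/z^3)^(6-j), with z-exponent 3j − 3(6−j) = 6j − 18.
Set 6j − 18 = 0: j = 3.
C(6,3) = 20; 2^3 = 8; (-1)^3 = -1.
Coefficient = 20 · 8 · (-1) = -160.

-160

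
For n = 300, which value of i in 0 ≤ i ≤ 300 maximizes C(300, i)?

150

C(300,i) is maximized at i = 300/2 = 150.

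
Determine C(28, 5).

98280

C(28,5) = (28·27·26·25·24) / 5! = 11793600 / 120 = 98280.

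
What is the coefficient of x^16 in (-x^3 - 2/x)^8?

112

General term: C(8,j)·(-x^3)^j·(-2/x)^(8-j), with x-exponent 3j − 1(8−j) = 4j − 8.
Set 4j − 8 = 16: j = 6.
C(8,6) = 28; (-1)^6 = 1; (-2)^2 = 4.
Coefficient = 28 · 1 · 4 = 112.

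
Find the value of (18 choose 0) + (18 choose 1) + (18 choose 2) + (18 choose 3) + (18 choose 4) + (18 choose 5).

12616

1 + 18 + 153 + 816 + 3060 + 8568 = 12616.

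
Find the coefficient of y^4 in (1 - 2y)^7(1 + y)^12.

Coefficient of y^4 = Σ_{j} C(7,j)·(-2)^j·C(12,4-j)·1^(4-j) for j from 0 to 4.
= 495 + (-3080) + 5544 + (-3360) + 560 = 159.

159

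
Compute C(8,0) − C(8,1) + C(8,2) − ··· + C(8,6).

7

The partial alternating sum Σ_{k=0}^{6} (−1)^k C(8,k) = (−1)^6 C(7,6) = 7.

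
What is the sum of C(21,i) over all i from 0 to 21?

2097152

Setting x = 1 in (1+x)^21 gives Σ C(21,i) = 2^21 = 2097152.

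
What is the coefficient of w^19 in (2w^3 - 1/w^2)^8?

-1024

General term: C(8,j)·(2w^3)^j·(-1/w^2)^(8-j), with w-exponent 3j − 2(8−j) = 5j − 16.
Set 5j − 16 = 19: j = 7.
C(8,7) = 8; 2^7 = 128; (-1)^1 = -1.
Coefficient = 8 · 128 · (-1) = -1024.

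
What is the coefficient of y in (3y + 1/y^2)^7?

General term: C(7,j)·(3y)^j·(1/y^2)^(7-j), with y-exponent 1j − 2(7−j) = 3j − 14.
Set 3j − 14 = 1: j = 5.
C(7,5) = 21; 3^5 = 243; 1^2 = 1.
Coefficient = 21 · 243 · 1 = 5103.

5103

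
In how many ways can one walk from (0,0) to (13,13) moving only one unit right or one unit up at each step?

Each path is a sequence of 26 steps with 13 rights: C(26,13) = 10400600.

10400600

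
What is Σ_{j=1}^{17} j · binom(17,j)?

1114112

Differentiating (1+x)^17 and setting x=1: Σ j·C(17,j) = 17·2^16 = 1114112.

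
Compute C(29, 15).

77558760

C(29,15) = C(29,14) by symmetry.
C(29,14) = (29·28·27·26·25·24·23·22·21·20·19·18·17·16) / 14! = 6761440164390912000 / 87178291200 = 77558760.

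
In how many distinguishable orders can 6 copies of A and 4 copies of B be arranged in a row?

210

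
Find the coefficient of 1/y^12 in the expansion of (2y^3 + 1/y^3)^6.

12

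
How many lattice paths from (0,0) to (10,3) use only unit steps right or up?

286

Each path is a sequence of 13 steps with 10 rights: C(13,10) = 286.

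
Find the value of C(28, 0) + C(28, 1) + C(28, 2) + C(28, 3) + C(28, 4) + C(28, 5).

122438

1 + 28 + 378 + 3276 + 20475 + 98280 = 122438.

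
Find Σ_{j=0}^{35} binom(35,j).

34359738368

Setting x = 1 in (1+x)^35 gives Σ C(35,j) = 2^35 = 34359738368.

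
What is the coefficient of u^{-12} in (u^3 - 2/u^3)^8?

General term: C(8,j)·(u^3)^j·(-2/u^3)^(8-j), with u-exponent 3j − 3(8−j) = 6j − 24.
Set 6j − 24 = -12: j = 2.
C(8,2) = 28; 1^2 = 1; (-2)^6 = 64.
Coefficient = 28 · 1 · 64 = 1792.

1792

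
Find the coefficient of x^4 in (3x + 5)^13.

113115234375

The general term is C(13,j)·(3x)^j·(5)^(13-j); the x^4 term has j = 4.
C(13,4) = 715.
Coefficient = C(13,4) · 3^4 · 5^9 = 715 · 81 · 1953125 = 113115234375.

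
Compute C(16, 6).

8008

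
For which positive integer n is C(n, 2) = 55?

11

n(n−1)/2 = 55 ⇒ n(n−1) = 110. Since 11·10 = 110, n = 11.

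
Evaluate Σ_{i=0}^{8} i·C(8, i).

1024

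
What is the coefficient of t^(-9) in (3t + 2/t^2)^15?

3602776320

General term: C(15,j)·(3t)^j·(2/t^2)^(15-j), with t-exponent 1j − 2(15−j) = 3j − 30.
Set 3j − 30 = -9: j = 7.
C(15,7) = 6435; 3^7 = 2187; 2^8 = 256.
Coefficient = 6435 · 2187 · 256 = 3602776320.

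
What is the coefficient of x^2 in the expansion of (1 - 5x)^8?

700

The general term is C(8,j)·(1)^j·(-5x)^(8-j); the x^2 term has j = 6.
C(8,6) = 28.
Coefficient = C(8,6) · (-5)^2 = 28 · 25 = 700.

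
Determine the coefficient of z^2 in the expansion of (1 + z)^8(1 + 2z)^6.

184

Coefficient of z^2 = Σ_{j} C(8,j)·1^j·C(6,2-j)·2^(2-j) for j from 0 to 2.
= 60 + 96 + 28 = 184.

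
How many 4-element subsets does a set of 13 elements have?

C(13,4) = (13·12·11·10) / 4! = 17160 / 24 = 715.

715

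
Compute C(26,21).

C(26,21) = C(26,5) by symmetry.
C(26,5) = (26·25·24·23·22) / 5! = 7893600 / 120 = 65780.

65780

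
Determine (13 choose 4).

C(13,4) = (13·12·11·10) / 4! = 17160 / 24 = 715.

715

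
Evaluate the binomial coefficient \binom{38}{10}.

C(38,10) = (38·37·36·35·34·33·32·31·30·29) / 10! = 1715456253772800 / 3628800 = 472733756.

472733756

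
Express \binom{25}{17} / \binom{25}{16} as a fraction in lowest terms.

C(n,k+1)/C(n,k) = (n−k)/(k+1) = (25−16)/(16+1) = 9/17.

9/17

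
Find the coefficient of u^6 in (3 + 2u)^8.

16128

The general term is C(8,j)·(3)^j·(2u)^(8-j); the u^6 term has j = 2.
C(8,2) = 28.
Coefficient = C(8,2) · 3^2 · 2^6 = 28 · 9 · 64 = 16128.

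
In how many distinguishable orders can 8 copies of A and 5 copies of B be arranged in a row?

1287

Choose positions for the A's: C(13,8) = 1287.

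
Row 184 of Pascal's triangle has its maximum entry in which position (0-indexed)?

92

C(184,j) is maximized at j = 184/2 = 92.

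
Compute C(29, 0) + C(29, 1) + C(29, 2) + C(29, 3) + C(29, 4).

1 + 29 + 406 + 3654 + 23751 = 27841.

27841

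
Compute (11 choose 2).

55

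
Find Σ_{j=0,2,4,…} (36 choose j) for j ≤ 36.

34359738368

Even-j terms of row 36 sum to 2^35 = 34359738368.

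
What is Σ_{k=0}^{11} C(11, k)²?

By Vandermonde's identity, Σ C(11,k)² = C(22,11) = 705432.

705432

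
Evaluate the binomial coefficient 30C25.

C(30,25) = C(30,5) by symmetry.
C(30,5) = (30·29·28·27·26) / 5! = 17100720 / 120 = 142506.

142506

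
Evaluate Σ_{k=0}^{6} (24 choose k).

190051

1 + 24 + 276 + 2024 + 10626 + 42504 + 134596 = 190051.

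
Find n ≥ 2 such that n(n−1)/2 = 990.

n(n−1)/2 = 990 ⇒ n(n−1) = 1980. Since 45·44 = 1980, n = 45.

45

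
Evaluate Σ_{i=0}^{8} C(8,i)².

12870

Σ C(8,i)² is the coefficient of x^8 in (1+x)^8(1+x)^8 = (1+x)^16, i.e. C(16,8) = 12870.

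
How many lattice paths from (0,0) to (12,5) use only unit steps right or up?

Each path is a sequence of 17 steps with 12 rights: C(17,12) = 6188.

6188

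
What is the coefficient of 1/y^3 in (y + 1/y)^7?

21

General term: C(7,j)·(y)^j·(1/y)^(7-j), with y-exponent 1j − 1(7−j) = 2j − 7.
Set 2j − 7 = -3: j = 2.
C(7,2) = 21; 1^2 = 1; 1^5 = 1.
Coefficient = 21 · 1 · 1 = 21.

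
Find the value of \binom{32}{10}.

64512240

C(32,10) = (32·31·30·29·28·27·26·25·24·23) / 10! = 234102016512000 / 3628800 = 64512240.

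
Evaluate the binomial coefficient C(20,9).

167960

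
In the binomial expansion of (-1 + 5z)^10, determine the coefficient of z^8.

17578125

The general term is C(10,j)·(-1)^j·(5z)^(10-j); the z^8 term has j = 2.
C(10,2) = 45.
Coefficient = C(10,2) · 5^8 = 45 · 390625 = 17578125.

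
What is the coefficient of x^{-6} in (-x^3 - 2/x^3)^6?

General term: C(6,j)·(-x^3)^j·(-2/x^3)^(6-j), with x-exponent 3j − 3(6−j) = 6j − 18.
Set 6j − 18 = -6: j = 2.
C(6,2) = 15; (-1)^2 = 1; (-2)^4 = 16.
Coefficient = 15 · 1 · 16 = 240.

240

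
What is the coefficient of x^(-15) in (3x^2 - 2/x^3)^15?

General term: C(15,j)·(3x^2)^j·(-2/x^3)^(15-j), with x-exponent 2j − 3(15−j) = 5j − 45.
Set 5j − 45 = -15: j = 6.
C(15,6) = 5005; 3^6 = 729; (-2)^9 = -512.
Coefficient = 5005 · 729 · (-512) = -1868106240.

-1868106240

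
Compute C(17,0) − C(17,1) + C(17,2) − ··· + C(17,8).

The partial alternating sum Σ_{k=0}^{8} (−1)^k C(17,k) = (−1)^8 C(16,8) = 12870.

12870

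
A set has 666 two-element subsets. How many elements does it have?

37

n(n−1)/2 = 666 ⇒ n(n−1) = 1332. Since 37·36 = 1332, n = 37.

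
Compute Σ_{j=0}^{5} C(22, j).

1 + 22 + 231 + 1540 + 7315 + 26334 = 35443.

35443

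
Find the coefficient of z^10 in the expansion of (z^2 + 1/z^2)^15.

3003

General term: C(15,j)·(z^2)^j·(1/z^2)^(15-j), with z-exponent 2j − 2(15−j) = 4j − 30.
Set 4j − 30 = 10: j = 10.
C(15,10) = 3003; 1^10 = 1; 1^5 = 1.
Coefficient = 3003 · 1 · 1 = 3003.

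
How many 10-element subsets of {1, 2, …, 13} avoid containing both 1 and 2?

All 10-subsets: C(13,10) = 286. Those containing both fixed elements: C(11,8) = 165.
286 − 165 = 121.

121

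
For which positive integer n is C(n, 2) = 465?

n(n−1)/2 = 465 ⇒ n(n−1) = 930. Since 31·30 = 930, n = 31.

31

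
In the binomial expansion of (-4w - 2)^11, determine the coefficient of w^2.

The general term is C(11,j)·(-4w)^j·(-2)^(11-j); the w^2 term has j = 2.
C(11,2) = 55.
Coefficient = C(11,2) · (-4)^2 · (-2)^9 = 55 · 16 · (-512) = -450560.

-450560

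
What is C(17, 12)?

6188

C(17,12) = C(17,5) by symmetry.
C(17,5) = (17·16·15·14·13) / 5! = 742560 / 120 = 6188.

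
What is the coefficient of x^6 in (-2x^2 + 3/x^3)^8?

16128

General term: C(8,j)·(-2x^2)^j·(3/x^3)^(8-j), with x-exponent 2j − 3(8−j) = 5j − 24.
Set 5j − 24 = 6: j = 6.
C(8,6) = 28; (-2)^6 = 64; 3^2 = 9.
Coefficient = 28 · 64 · 9 = 16128.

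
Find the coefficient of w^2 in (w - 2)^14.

372736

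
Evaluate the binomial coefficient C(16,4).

1820

C(16,4) = (16·15·14·13) / 4! = 43680 / 24 = 1820.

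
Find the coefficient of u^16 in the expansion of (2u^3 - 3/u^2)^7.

General term: C(7,j)·(2u^3)^j·(-3/u^2)^(7-j), with u-exponent 3j − 2(7−j) = 5j − 14.
Set 5j − 14 = 16: j = 6.
C(7,6) = 7; 2^6 = 64; (-3)^1 = -3.
Coefficient = 7 · 64 · (-3) = -1344.

-1344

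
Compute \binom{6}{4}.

C(6,4) = C(6,2) by symmetry.
C(6,2) = (6·5) / 2! = 30 / 2 = 15.

15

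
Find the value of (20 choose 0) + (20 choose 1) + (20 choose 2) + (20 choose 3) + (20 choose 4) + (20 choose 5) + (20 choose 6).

1 + 20 + 190 + 1140 + 4845 + 15504 + 38760 = 60460.

60460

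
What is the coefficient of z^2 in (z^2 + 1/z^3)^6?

15

General term: C(6,j)·(z^2)^j·(1/z^3)^(6-j), with z-exponent 2j − 3(6−j) = 5j − 18.
Set 5j − 18 = 2: j = 4.
C(6,4) = 15; 1^4 = 1; 1^2 = 1.
Coefficient = 15 · 1 · 1 = 15.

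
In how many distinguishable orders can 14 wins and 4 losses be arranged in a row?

3060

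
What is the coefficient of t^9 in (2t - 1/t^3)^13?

General term: C(13,j)·(2t)^j·(-1/t^3)^(13-j), with t-exponent 1j − 3(13−j) = 4j − 39.
Set 4j − 39 = 9: j = 12.
C(13,12) = 13; 2^12 = 4096; (-1)^1 = -1.
Coefficient = 13 · 4096 · (-1) = -53248.

-53248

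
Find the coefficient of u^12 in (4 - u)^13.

The general term is C(13,j)·(4)^j·(-u)^(13-j); the u^12 term has j = 1.
C(13,1) = 13.
Coefficient = C(13,1) · 4^1 = 13 · 4 = 52.

52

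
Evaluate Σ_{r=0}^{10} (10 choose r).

1024

Setting x = 1 in (1+x)^10 gives Σ C(10,r) = 2^10 = 1024.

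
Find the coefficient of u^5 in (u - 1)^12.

The general term is C(12,j)·(u)^j·(-1)^(12-j); the u^5 term has j = 5.
C(12,5) = 792.
Coefficient = C(12,5) · (-1)^7 = 792 · (-1) = -792.

-792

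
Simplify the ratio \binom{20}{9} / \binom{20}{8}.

C(n,k+1)/C(n,k) = (n−k)/(k+1) = (20−8)/(8+1) = 12/9 = 4/3.

4/3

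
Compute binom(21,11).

352716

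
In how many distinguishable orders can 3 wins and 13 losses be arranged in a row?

560

Choose positions for the wins: C(16,3) = 560.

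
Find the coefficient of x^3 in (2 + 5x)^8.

224000

The general term is C(8,j)·(2)^j·(5x)^(8-j); the x^3 term has j = 5.
C(8,5) = 56.
Coefficient = C(8,5) · 2^5 · 5^3 = 56 · 32 · 125 = 224000.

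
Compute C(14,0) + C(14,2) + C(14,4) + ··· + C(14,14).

Even-k terms of row 14 sum to 2^13 = 8192.

8192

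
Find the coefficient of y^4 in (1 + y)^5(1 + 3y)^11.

54290

Coefficient of y^4 = Σ_{j} C(5,j)·1^j·C(11,4-j)·3^(4-j) for j from 0 to 4.
= 26730 + 22275 + 4950 + 330 + 5 = 54290.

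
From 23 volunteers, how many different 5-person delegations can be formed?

33649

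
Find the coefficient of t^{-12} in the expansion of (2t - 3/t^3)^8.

-108864

General term: C(8,j)·(2t)^j·(-3/t^3)^(8-j), with t-exponent 1j − 3(8−j) = 4j − 24.
Set 4j − 24 = -12: j = 3.
C(8,3) = 56; 2^3 = 8; (-3)^5 = -243.
Coefficient = 56 · 8 · (-243) = -108864.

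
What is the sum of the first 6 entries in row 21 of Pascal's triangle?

1 + 21 + 210 + 1330 + 5985 + 20349 = 27896.

27896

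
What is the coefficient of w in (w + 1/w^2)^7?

21

General term: C(7,j)·(w)^j·(1/w^2)^(7-j), with w-exponent 1j − 2(7−j) = 3j − 14.
Set 3j − 14 = 1: j = 5.
C(7,5) = 21; 1^5 = 1; 1^2 = 1.
Coefficient = 21 · 1 · 1 = 21.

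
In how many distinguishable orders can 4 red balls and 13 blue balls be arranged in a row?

2380

Choose positions for the red balls: C(17,4) = 2380.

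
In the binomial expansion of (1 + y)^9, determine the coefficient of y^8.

The general term is C(9,j)·(1)^j·(y)^(9-j); the y^8 term has j = 1.
C(9,1) = 9.
Coefficient = C(9,1) = 9.

9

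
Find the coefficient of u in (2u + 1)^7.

14

The general term is C(7,j)·(2u)^j·(1)^(7-j); the u^1 term has j = 1.
C(7,1) = 7.
Coefficient = C(7,1) · 2^1 = 7 · 2 = 14.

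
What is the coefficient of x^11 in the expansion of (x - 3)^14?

-9828

The general term is C(14,j)·(x)^j·(-3)^(14-j); the x^11 term has j = 11.
C(14,11) = 364.
Coefficient = C(14,11) · (-3)^3 = 364 · (-27) = -9828.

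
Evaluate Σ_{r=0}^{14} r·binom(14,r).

114688

Differentiating (1+x)^14 and setting x=1: Σ r·C(14,r) = 14·2^13 = 114688.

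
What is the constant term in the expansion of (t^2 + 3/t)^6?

1215

General term: C(6,j)·(t^2)^j·(3/t)^(6-j), with t-exponent 2j − 1(6−j) = 3j − 6.
Set 3j − 6 = 0: j = 2.
C(6,2) = 15; 1^2 = 1; 3^4 = 81.
Coefficient = 15 · 1 · 81 = 1215.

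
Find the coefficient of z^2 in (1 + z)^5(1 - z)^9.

Coefficient of z^2 = Σ_{j} C(5,j)·1^j·C(9,2-j)·(-1)^(2-j) for j from 0 to 2.
= 36 + (-45) + 10 = 1.

1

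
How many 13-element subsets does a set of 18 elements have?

C(18,13) = C(18,5) by symmetry.
C(18,5) = (18·17·16·15·14) / 5! = 1028160 / 120 = 8568.

8568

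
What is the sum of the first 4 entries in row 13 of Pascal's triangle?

378

1 + 13 + 78 + 286 = 378.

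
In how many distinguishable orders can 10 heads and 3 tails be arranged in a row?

286

Choose positions for the heads: C(13,10) = 286.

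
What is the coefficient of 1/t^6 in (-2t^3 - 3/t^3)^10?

General term: C(10,j)·(-2t^3)^j·(-3/t^3)^(10-j), with t-exponent 3j − 3(10−j) = 6j − 30.
Set 6j − 30 = -6: j = 4.
C(10,4) = 210; (-2)^4 = 16; (-3)^6 = 729.
Coefficient = 210 · 16 · 729 = 2449440.

2449440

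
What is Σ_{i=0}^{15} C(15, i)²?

Σ C(15,i)² is the coefficient of x^15 in (1+x)^15(1+x)^15 = (1+x)^30, i.e. C(30,15) = 155117520.

155117520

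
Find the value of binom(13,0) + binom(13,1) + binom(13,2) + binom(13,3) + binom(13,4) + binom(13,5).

1 + 13 + 78 + 286 + 715 + 1287 = 2380.

2380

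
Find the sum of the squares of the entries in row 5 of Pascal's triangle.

Σ C(5,j)² is the coefficient of x^5 in (1+x)^5(1+x)^5 = (1+x)^10, i.e. C(10,5) = 252.

252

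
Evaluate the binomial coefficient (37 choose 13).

C(37,13) = (37·36·35·34·33·32·31·30·29·28·27·26·25) / 13! = 22183557976419840000 / 6227020800 = 3562467300.

3562467300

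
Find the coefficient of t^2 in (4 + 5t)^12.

The general term is C(12,j)·(4)^j·(5t)^(12-j); the t^2 term has j = 10.
C(12,10) = 66.
Coefficient = C(12,10) · 4^10 · 5^2 = 66 · 1048576 · 25 = 1730150400.

1730150400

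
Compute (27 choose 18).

4686825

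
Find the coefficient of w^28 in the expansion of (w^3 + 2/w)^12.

General term: C(12,j)·(w^3)^j·(2/w)^(12-j), with w-exponent 3j − 1(12−j) = 4j − 12.
Set 4j − 12 = 28: j = 10.
C(12,10) = 66; 1^10 = 1; 2^2 = 4.
Coefficient = 66 · 1 · 4 = 264.

264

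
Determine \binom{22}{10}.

646646

C(22,10) = (22·21·20·19·18·17·16·15·14·13) / 10! = 2346549004800 / 3628800 = 646646.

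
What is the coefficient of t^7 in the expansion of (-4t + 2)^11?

-86507520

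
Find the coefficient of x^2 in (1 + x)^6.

The general term is C(6,j)·(1)^j·(x)^(6-j); the x^2 term has j = 4.
C(6,4) = 15.
Coefficient = C(6,4) = 15.

15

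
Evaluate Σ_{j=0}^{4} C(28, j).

24158

1 + 28 + 378 + 3276 + 20475 = 24158.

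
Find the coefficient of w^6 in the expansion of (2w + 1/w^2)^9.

General term: C(9,j)·(2w)^j·(1/w^2)^(9-j), with w-exponent 1j − 2(9−j) = 3j − 18.
Set 3j − 18 = 6: j = 8.
C(9,8) = 9; 2^8 = 256; 1^1 = 1.
Coefficient = 9 · 256 · 1 = 2304.

2304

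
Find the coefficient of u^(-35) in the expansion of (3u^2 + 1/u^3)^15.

945

General term: C(15,j)·(3u^2)^j·(1/u^3)^(15-j), with u-exponent 2j − 3(15−j) = 5j − 45.
Set 5j − 45 = -35: j = 2.
C(15,2) = 105; 3^2 = 9; 1^13 = 1.
Coefficient = 105 · 9 · 1 = 945.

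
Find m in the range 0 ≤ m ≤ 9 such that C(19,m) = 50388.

C(19,m) increases on 0 ≤ m ≤ 9. C(19,6) = 27132 and C(19,7) = 50388, so m = 7.

7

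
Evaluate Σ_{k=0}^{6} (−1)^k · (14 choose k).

The partial alternating sum Σ_{k=0}^{6} (−1)^k C(14,k) = (−1)^6 C(13,6) = 1716.

1716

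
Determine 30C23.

C(30,23) = C(30,7) by symmetry.
C(30,7) = (30·29·28·27·26·25·24) / 7! = 10260432000 / 5040 = 2035800.

2035800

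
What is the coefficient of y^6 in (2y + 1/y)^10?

General term: C(10,j)·(2y)^j·(1/y)^(10-j), with y-exponent 1j − 1(10−j) = 2j − 10.
Set 2j − 10 = 6: j = 8.
C(10,8) = 45; 2^8 = 256; 1^2 = 1.
Coefficient = 45 · 256 · 1 = 11520.

11520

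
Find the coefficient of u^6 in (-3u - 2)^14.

560431872

The general term is C(14,j)·(-3u)^j·(-2)^(14-j); the u^6 term has j = 6.
C(14,6) = 3003.
Coefficient = C(14,6) · (-3)^6 · (-2)^8 = 3003 · 729 · 256 = 560431872.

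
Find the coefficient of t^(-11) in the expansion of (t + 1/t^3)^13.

1716

General term: C(13,j)·(t)^j·(1/t^3)^(13-j), with t-exponent 1j − 3(13−j) = 4j − 39.
Set 4j − 39 = -11: j = 7.
C(13,7) = 1716; 1^7 = 1; 1^6 = 1.
Coefficient = 1716 · 1 · 1 = 1716.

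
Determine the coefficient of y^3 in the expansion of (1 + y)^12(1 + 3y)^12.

15664

Coefficient of y^3 = Σ_{j} C(12,j)·1^j·C(12,3-j)·3^(3-j) for j from 0 to 3.
= 5940 + 7128 + 2376 + 220 = 15664.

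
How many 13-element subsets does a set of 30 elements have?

119759850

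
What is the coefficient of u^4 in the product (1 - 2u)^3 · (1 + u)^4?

17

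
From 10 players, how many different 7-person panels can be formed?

120

This is C(10,7) = 120.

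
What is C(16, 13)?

C(16,13) = C(16,3) by symmetry.
C(16,3) = (16·15·14) / 3! = 3360 / 6 = 560.

560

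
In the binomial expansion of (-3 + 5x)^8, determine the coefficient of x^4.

3543750

The general term is C(8,j)·(-3)^j·(5x)^(8-j); the x^4 term has j = 4.
C(8,4) = 70.
Coefficient = C(8,4) · (-3)^4 · 5^4 = 70 · 81 · 625 = 3543750.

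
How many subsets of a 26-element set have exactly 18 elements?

Choose the 18 positions: C(26,18) = 1562275.

1562275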